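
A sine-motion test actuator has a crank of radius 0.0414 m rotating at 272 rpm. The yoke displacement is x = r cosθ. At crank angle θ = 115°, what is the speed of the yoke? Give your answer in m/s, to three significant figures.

ω = 28.48 rad/s (from 272 rpm).
x = r cosθ ⇒ ẋ = −rω sinθ.
|v| = rω|sinθ| = 0.0414·28.48·|sin 115°| = 1.0687 m/s.

1.07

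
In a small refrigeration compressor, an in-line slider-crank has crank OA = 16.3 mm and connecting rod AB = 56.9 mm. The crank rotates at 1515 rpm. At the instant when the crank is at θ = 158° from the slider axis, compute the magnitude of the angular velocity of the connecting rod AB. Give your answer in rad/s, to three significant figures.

ω = 158.7 rad/s (converted from 1515 rpm).
The rod makes angle φ with the slider axis where L sinφ = r sinθ; differentiating, L cosφ·φ̇ = r ω cosθ.
L cosφ = √(L² − r² sin²θ) = 0.056571 m.
|ω_rod| = r ω |cosθ| / √(L² − r² sin²θ) = 0.0163·158.7·0.92718/0.056571 = 42.384 rad/s.

42.4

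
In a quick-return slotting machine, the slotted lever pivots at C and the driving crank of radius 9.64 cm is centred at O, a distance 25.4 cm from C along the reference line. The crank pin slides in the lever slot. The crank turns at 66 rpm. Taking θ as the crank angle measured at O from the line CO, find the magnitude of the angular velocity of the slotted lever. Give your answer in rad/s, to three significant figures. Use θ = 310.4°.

1.65

ω = 6.912 rad/s (from 66 rpm).
Crank pin A relative to C: A = (d + r cosθ, r sinθ); lever angle φ = atan2(r sinθ, d + r cosθ).
Differentiating tanφ: φ̇ = rω(d cosθ + r)/(d² + r² + 2dr cosθ).
d² + r² + 2dr cosθ = |CA|² = 0.105548 m²;  d cosθ + r = +0.26102 m.
|ω_lever| = |0.0964·6.912·+0.26102| / 0.105548 = 1.6477 rad/s.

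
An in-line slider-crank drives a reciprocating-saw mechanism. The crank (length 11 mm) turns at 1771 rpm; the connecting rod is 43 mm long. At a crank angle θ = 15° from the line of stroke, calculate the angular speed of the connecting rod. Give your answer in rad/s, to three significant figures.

45.9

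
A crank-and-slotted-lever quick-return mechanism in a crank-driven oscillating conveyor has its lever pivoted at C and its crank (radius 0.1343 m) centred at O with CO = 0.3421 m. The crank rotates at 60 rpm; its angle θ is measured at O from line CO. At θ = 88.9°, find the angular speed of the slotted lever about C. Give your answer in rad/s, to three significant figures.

0.869

ω = 6.283 rad/s (from 60 rpm).
Crank pin A relative to C: A = (d + r cosθ, r sinθ); lever angle φ = atan2(r sinθ, d + r cosθ).
Differentiating tanφ: φ̇ = rω(d cosθ + r)/(d² + r² + 2dr cosθ).
d² + r² + 2dr cosθ = |CA|² = 0.136833 m²;  d cosθ + r = +0.14087 m.
|ω_lever| = |0.1343·6.283·+0.14087| / 0.136833 = 0.86871 rad/s.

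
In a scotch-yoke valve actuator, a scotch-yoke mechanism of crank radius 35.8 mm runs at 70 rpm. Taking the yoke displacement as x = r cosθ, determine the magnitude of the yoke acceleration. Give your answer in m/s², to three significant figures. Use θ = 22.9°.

ω = 7.33 rad/s (from 70 rpm).
x = r cosθ ⇒ ẍ = −rω² cosθ (ω constant).
|a| = rω²|cosθ| = 0.0358·(7.33)²·|cos 22.9°| = 1.7721 m/s².

1.77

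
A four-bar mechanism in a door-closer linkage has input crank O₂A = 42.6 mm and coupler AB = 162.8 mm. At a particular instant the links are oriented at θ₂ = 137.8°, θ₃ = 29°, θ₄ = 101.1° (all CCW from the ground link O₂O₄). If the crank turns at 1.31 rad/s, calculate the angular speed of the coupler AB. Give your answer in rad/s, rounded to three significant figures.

0.215

ω₂ = 1.31 rad/s
Differentiating the loop-closure r₂e^{iθ₂}+r₃e^{iθ₃}=r₁+r₄e^{iθ₄} gives r₂ω₂e^{iθ₂}+r₃ω₃e^{iθ₃}=r₄ω₄e^{iθ₄}.
Eliminating the other unknown: ω₃ = r₂ω₂ sin(θ₄−θ₂) / [r₃ sin(θ₃−θ₄)].
Numerator sine = -0.59763; denominator sine = -0.95159.
Result = 0.0426·1.31·(-0.59763) / (0.1628·(-0.95159)) = +0.21528 rad/s; magnitude 0.21528 rad/s.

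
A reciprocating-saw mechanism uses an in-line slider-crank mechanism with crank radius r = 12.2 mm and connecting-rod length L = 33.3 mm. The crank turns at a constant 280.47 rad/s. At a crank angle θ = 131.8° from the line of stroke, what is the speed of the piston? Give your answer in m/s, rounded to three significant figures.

1.90

ω = 280.5 rad/s
For an in-line slider-crank, x = r cosθ + √(L² − r² sin²θ), so v = −rω sinθ·[1 + r cosθ/√(L² − r² sin²θ)].
With r = 0.0122 m, L = 0.0333 m, θ = 131.8°: √(L² − r² sin²θ) = 0.032034 m.
v = −0.0122·280.5·0.74548·[1 + 0.0122·-0.66653/0.032034] = -1.9033 m/s.
|v| = 1.9033 m/s.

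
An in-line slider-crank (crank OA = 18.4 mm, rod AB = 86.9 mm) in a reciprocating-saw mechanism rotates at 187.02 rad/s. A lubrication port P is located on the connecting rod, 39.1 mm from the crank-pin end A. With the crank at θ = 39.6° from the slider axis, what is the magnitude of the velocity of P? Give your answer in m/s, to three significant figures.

2.77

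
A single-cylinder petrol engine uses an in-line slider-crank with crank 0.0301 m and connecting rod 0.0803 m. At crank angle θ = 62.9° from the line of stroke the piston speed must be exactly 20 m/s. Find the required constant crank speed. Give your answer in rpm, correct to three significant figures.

For an in-line slider-crank, |v_piston| = rω|sinθ|·[1 + r cosθ/√(L² − r² sin²θ)].
With r = 0.0301 m, L = 0.0803 m, θ = 62.9°: the bracketed kinematic factor |dx/dθ| = 0.031649 m.
ω = v/|dx/dθ| = 20/0.031649 = 631.93 rad/s.
N = 60ω/(2π) = 6034.5 rpm.

6030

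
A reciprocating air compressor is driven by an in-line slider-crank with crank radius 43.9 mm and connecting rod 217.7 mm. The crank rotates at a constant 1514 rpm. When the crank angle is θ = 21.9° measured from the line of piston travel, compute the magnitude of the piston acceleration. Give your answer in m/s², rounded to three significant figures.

ω = 2π·1514/60 = 158.5 rad/s
x(θ) = r cosθ + √(L² − r² sin²θ); with ω constant, a = ω²·d²x/dθ².
d²x/dθ² = −r cosθ − r²(cos2θ)/√u − r⁴ sin²2θ/(4u^{3/2}),  u = L² − r² sin²θ = 0.0471252 m².
Substituting r = 0.0439 m, L = 0.2177 m, θ = 21.9°: d²x/dθ² = -0.047183 m.
a = ω²·d²x/dθ² = (158.5)²·(-0.047183) = -1186 m/s²;  |a| = 1186 m/s².

1190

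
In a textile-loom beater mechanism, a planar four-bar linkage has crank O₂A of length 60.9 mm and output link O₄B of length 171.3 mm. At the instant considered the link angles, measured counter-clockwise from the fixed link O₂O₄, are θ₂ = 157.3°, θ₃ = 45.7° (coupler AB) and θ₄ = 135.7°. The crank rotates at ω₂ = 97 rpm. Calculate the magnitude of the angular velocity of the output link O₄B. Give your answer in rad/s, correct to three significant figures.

ω₂ = 10.16 rad/s (from 97 rpm).
Differentiating the loop-closure r₂e^{iθ₂}+r₃e^{iθ₃}=r₁+r₄e^{iθ₄} gives r₂ω₂e^{iθ₂}+r₃ω₃e^{iθ₃}=r₄ω₄e^{iθ₄}.
Eliminating the other unknown: ω₄ = r₂ω₂ sin(θ₂−θ₃) / [r₄ sin(θ₄−θ₃)].
Numerator sine = +0.92978; denominator sine = +1.00000.
Result = 0.0609·10.16·(+0.92978) / (0.1713·(+1.00000)) = +3.3577 rad/s; magnitude 3.3577 rad/s.

3.36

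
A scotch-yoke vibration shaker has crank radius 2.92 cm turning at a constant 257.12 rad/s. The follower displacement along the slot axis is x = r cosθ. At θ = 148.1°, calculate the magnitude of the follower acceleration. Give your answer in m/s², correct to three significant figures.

1640

ω = 257.1 rad/s
x = r cosθ ⇒ ẍ = −rω² cosθ (ω constant).
|a| = rω²|cosθ| = 0.0292·(257.1)²·|cos 148.1°| = 1638.9 m/s².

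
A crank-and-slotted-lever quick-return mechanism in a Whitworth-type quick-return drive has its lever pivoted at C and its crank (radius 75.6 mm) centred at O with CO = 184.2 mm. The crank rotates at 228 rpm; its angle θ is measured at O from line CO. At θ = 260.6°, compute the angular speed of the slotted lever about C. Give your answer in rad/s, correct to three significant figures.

ω = 23.88 rad/s (from 228 rpm).
Crank pin A relative to C: A = (d + r cosθ, r sinθ); lever angle φ = atan2(r sinθ, d + r cosθ).
Differentiating tanφ: φ̇ = rω(d cosθ + r)/(d² + r² + 2dr cosθ).
d² + r² + 2dr cosθ = |CA|² = 0.0350962 m²;  d cosθ + r = +0.045515 m.
|ω_lever| = |0.0756·23.88·+0.045515| / 0.0350962 = 2.3409 rad/s.

2.34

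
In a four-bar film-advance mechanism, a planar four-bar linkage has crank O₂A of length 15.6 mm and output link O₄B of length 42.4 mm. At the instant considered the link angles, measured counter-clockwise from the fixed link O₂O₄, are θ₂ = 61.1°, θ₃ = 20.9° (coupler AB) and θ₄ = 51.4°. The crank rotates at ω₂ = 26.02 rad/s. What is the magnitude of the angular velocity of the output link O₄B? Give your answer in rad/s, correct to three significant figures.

12.2

ω₂ = 26.02 rad/s
Differentiating the loop-closure r₂e^{iθ₂}+r₃e^{iθ₃}=r₁+r₄e^{iθ₄} gives r₂ω₂e^{iθ₂}+r₃ω₃e^{iθ₃}=r₄ω₄e^{iθ₄}.
Eliminating the other unknown: ω₄ = r₂ω₂ sin(θ₂−θ₃) / [r₄ sin(θ₄−θ₃)].
Numerator sine = +0.64546; denominator sine = +0.50754.
Result = 0.0156·26.02·(+0.64546) / (0.0424·(+0.50754)) = +12.175 rad/s; magnitude 12.175 rad/s.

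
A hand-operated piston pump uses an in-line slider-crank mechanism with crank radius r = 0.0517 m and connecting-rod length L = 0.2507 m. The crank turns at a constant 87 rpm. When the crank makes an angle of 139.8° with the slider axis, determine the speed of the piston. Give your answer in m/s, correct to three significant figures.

ω = 2π·87/60 = 9.111 rad/s
For an in-line slider-crank, x = r cosθ + √(L² − r² sin²θ), so v = −rω sinθ·[1 + r cosθ/√(L² − r² sin²θ)].
With r = 0.0517 m, L = 0.2507 m, θ = 139.8°: √(L² − r² sin²θ) = 0.24847 m.
v = −0.0517·9.111·0.64546·[1 + 0.0517·-0.76380/0.24847] = -0.25571 m/s.
|v| = 0.25571 m/s.

0.256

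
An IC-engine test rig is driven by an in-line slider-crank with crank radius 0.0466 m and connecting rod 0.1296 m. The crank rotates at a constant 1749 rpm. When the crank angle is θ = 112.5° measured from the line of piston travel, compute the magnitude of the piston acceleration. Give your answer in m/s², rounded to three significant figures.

ω = 2π·1749/60 = 183.2 rad/s
x(θ) = r cosθ + √(L² − r² sin²θ); with ω constant, a = ω²·d²x/dθ².
d²x/dθ² = −r cosθ − r²(cos2θ)/√u − r⁴ sin²2θ/(4u^{3/2}),  u = L² − r² sin²θ = 0.0149426 m².
Substituting r = 0.0466 m, L = 0.1296 m, θ = 112.5°: d²x/dθ² = +0.030072 m.
a = ω²·d²x/dθ² = (183.2)²·(+0.030072) = +1008.8 m/s²;  |a| = 1008.8 m/s².

1010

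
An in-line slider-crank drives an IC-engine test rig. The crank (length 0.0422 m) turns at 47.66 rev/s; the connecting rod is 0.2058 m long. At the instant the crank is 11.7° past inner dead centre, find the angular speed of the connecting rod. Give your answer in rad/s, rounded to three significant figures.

60.2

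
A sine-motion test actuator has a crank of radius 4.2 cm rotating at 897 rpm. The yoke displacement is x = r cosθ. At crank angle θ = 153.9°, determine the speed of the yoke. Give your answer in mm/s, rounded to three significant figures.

1740

ω = 93.93 rad/s (from 897 rpm).
x = r cosθ ⇒ ẋ = −rω sinθ.
|v| = rω|sinθ| = 0.042·93.93·|sin 153.9°| = 1.7357 m/s = 1735.7 mm/s.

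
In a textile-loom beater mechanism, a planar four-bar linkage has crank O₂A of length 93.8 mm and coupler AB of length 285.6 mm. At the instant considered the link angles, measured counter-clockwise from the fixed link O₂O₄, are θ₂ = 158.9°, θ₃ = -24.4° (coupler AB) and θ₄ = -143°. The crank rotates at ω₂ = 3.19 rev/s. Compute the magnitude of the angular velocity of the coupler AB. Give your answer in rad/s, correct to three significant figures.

ω₂ = 20.04 rad/s (from 3.19 rev/s).
Differentiating the loop-closure r₂e^{iθ₂}+r₃e^{iθ₃}=r₁+r₄e^{iθ₄} gives r₂ω₂e^{iθ₂}+r₃ω₃e^{iθ₃}=r₄ω₄e^{iθ₄}.
Eliminating the other unknown: ω₃ = r₂ω₂ sin(θ₄−θ₂) / [r₃ sin(θ₃−θ₄)].
Numerator sine = +0.84897; denominator sine = +0.87798.
Result = 0.0938·20.04·(+0.84897) / (0.2856·(+0.87798)) = +6.3654 rad/s; magnitude 6.3654 rad/s.

6.37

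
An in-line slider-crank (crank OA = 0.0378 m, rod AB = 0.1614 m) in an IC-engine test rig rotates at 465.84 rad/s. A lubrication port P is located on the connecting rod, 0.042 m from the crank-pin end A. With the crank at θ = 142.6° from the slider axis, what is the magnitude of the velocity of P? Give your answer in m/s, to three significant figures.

ω = 465.8 rad/s.  Crank-pin speed |V_A| = rω = 17.609 m/s, perpendicular to OA.
Rod angle: sinφ = −(r/L) sinθ ⇒ φ = -8.178°; ω_rod = −rω cosθ/√(L²−r²sin²θ) = +87.561 rad/s.
V_P = V_A + ω_rod × AP, with AP = 0.042 m along the rod.
Components: V_Px = −rω sinθ − a·ω_rod·sinφ = -10.172 m/s;  V_Py = rω cosθ + a·ω_rod·cosφ = -10.348 m/s.
|V_P| = √(V_Px² + V_Py²) = 14.511 m/s.

14.5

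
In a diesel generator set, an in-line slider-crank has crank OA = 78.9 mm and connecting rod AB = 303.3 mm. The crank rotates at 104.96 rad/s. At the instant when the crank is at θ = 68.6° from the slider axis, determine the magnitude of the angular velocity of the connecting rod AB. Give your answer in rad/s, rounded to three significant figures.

10.3

ω = 105 rad/s
The rod makes angle φ with the slider axis where L sinφ = r sinθ; differentiating, L cosφ·φ̇ = r ω cosθ.
L cosφ = √(L² − r² sin²θ) = 0.29427 m.
|ω_rod| = r ω |cosθ| / √(L² − r² sin²θ) = 0.0789·105·0.36488/0.29427 = 10.268 rad/s.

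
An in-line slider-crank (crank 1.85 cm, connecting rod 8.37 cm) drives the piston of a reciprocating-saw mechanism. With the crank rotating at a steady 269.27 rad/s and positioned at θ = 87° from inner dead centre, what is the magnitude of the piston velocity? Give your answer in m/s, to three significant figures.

ω = 269.3 rad/s
For an in-line slider-crank, x = r cosθ + √(L² − r² sin²θ), so v = −rω sinθ·[1 + r cosθ/√(L² − r² sin²θ)].
With r = 0.0185 m, L = 0.0837 m, θ = 87°: √(L² − r² sin²θ) = 0.081636 m.
v = −0.0185·269.3·0.99863·[1 + 0.0185·0.05234/0.081636] = -5.0337 m/s.
|v| = 5.0337 m/s.

5.03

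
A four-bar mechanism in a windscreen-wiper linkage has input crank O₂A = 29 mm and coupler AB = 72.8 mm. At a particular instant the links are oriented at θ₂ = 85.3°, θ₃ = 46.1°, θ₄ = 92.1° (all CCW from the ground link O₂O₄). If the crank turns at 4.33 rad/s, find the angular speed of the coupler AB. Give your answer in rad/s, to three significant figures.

ω₂ = 4.33 rad/s
Differentiating the loop-closure r₂e^{iθ₂}+r₃e^{iθ₃}=r₁+r₄e^{iθ₄} gives r₂ω₂e^{iθ₂}+r₃ω₃e^{iθ₃}=r₄ω₄e^{iθ₄}.
Eliminating the other unknown: ω₃ = r₂ω₂ sin(θ₄−θ₂) / [r₃ sin(θ₃−θ₄)].
Numerator sine = +0.11840; denominator sine = -0.71934.
Result = 0.029·4.33·(+0.11840) / (0.0728·(-0.71934)) = -0.28391 rad/s; magnitude 0.28391 rad/s.

0.284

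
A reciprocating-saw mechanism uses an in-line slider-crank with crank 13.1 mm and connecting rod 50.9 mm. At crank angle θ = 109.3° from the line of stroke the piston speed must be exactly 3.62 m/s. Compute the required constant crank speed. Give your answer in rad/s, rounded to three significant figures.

For an in-line slider-crank, |v_piston| = rω|sinθ|·[1 + r cosθ/√(L² − r² sin²θ)].
With r = 0.0131 m, L = 0.0509 m, θ = 109.3°: the bracketed kinematic factor |dx/dθ| = 0.01128 m.
ω = v/|dx/dθ| = 3.62/0.01128 = 320.93 rad/s.

321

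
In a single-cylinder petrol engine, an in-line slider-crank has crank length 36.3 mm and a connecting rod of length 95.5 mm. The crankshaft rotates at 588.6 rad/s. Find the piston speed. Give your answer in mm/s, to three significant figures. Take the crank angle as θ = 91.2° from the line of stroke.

21200

ω = 588.6 rad/s
For an in-line slider-crank, x = r cosθ + √(L² − r² sin²θ), so v = −rω sinθ·[1 + r cosθ/√(L² − r² sin²θ)].
With r = 0.0363 m, L = 0.0955 m, θ = 91.2°: √(L² − r² sin²θ) = 0.088335 m.
v = −0.0363·588.6·0.99978·[1 + 0.0363·-0.02094/0.088335] = -21.178 m/s.
|v| = 21.178 m/s = 21178 mm/s.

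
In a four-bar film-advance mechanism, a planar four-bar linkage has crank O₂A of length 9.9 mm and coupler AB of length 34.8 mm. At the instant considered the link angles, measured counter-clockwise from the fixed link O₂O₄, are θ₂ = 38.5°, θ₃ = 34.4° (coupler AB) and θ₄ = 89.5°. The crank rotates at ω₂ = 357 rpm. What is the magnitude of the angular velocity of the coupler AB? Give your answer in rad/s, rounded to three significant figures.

10.1

ω₂ = 37.38 rad/s (from 357 rpm).
Differentiating the loop-closure r₂e^{iθ₂}+r₃e^{iθ₃}=r₁+r₄e^{iθ₄} gives r₂ω₂e^{iθ₂}+r₃ω₃e^{iθ₃}=r₄ω₄e^{iθ₄}.
Eliminating the other unknown: ω₃ = r₂ω₂ sin(θ₄−θ₂) / [r₃ sin(θ₃−θ₄)].
Numerator sine = +0.77715; denominator sine = -0.82015.
Result = 0.0099·37.38·(+0.77715) / (0.0348·(-0.82015)) = -10.078 rad/s; magnitude 10.078 rad/s.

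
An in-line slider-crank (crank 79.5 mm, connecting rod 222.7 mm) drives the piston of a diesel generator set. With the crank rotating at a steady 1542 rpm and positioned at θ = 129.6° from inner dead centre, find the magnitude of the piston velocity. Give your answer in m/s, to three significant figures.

ω = 2π·1542/60 = 161.5 rad/s
For an in-line slider-crank, x = r cosθ + √(L² − r² sin²θ), so v = −rω sinθ·[1 + r cosθ/√(L² − r² sin²θ)].
With r = 0.0795 m, L = 0.2227 m, θ = 129.6°: √(L² − r² sin²θ) = 0.21411 m.
v = −0.0795·161.5·0.77051·[1 + 0.0795·-0.63742/0.21411] = -7.5504 m/s.
|v| = 7.5504 m/s.

7.55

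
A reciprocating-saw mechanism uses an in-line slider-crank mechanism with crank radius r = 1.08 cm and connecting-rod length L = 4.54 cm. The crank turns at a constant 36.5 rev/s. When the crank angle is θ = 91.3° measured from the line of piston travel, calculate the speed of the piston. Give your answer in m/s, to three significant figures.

2.46

ω = 2π·36.5 = 229.3 rad/s
For an in-line slider-crank, x = r cosθ + √(L² − r² sin²θ), so v = −rω sinθ·[1 + r cosθ/√(L² − r² sin²θ)].
With r = 0.0108 m, L = 0.0454 m, θ = 91.3°: √(L² − r² sin²θ) = 0.044097 m.
v = −0.0108·229.3·0.99974·[1 + 0.0108·-0.02269/0.044097] = -2.4624 m/s.
|v| = 2.4624 m/s.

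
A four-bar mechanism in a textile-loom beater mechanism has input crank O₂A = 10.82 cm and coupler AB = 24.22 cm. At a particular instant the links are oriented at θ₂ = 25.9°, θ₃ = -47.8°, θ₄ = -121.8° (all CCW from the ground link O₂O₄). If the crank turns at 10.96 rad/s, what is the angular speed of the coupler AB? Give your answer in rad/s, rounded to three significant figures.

2.72

ω₂ = 10.96 rad/s
Differentiating the loop-closure r₂e^{iθ₂}+r₃e^{iθ₃}=r₁+r₄e^{iθ₄} gives r₂ω₂e^{iθ₂}+r₃ω₃e^{iθ₃}=r₄ω₄e^{iθ₄}.
Eliminating the other unknown: ω₃ = r₂ω₂ sin(θ₄−θ₂) / [r₃ sin(θ₃−θ₄)].
Numerator sine = -0.53435; denominator sine = +0.96126.
Result = 0.1082·10.96·(-0.53435) / (0.2422·(+0.96126)) = -2.7218 rad/s; magnitude 2.7218 rad/s.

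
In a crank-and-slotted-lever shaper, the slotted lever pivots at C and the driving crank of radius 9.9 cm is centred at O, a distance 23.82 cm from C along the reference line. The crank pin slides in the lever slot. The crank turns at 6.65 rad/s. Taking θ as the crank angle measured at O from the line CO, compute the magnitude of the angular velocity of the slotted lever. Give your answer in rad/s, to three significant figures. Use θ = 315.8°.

1.77

ω = 6.65 rad/s
Crank pin A relative to C: A = (d + r cosθ, r sinθ); lever angle φ = atan2(r sinθ, d + r cosθ).
Differentiating tanφ: φ̇ = rω(d cosθ + r)/(d² + r² + 2dr cosθ).
d² + r² + 2dr cosθ = |CA|² = 0.100352 m²;  d cosθ + r = +0.26977 m.
|ω_lever| = |0.099·6.65·+0.26977| / 0.100352 = 1.7698 rad/s.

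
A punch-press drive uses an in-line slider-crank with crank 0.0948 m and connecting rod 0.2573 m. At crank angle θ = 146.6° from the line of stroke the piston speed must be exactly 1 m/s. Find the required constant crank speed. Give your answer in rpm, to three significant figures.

For an in-line slider-crank, |v_piston| = rω|sinθ|·[1 + r cosθ/√(L² − r² sin²θ)].
With r = 0.0948 m, L = 0.2573 m, θ = 146.6°: the bracketed kinematic factor |dx/dθ| = 0.035793 m.
ω = v/|dx/dθ| = 1/0.035793 = 27.938 rad/s.
N = 60ω/(2π) = 266.79 rpm.

267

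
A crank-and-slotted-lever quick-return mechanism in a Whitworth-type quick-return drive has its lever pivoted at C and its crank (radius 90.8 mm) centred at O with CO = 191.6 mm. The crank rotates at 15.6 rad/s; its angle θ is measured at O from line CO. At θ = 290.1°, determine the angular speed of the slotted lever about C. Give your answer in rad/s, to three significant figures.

3.90

ω = 15.6 rad/s
Crank pin A relative to C: A = (d + r cosθ, r sinθ); lever angle φ = atan2(r sinθ, d + r cosθ).
Differentiating tanφ: φ̇ = rω(d cosθ + r)/(d² + r² + 2dr cosθ).
d² + r² + 2dr cosθ = |CA|² = 0.0569127 m²;  d cosθ + r = +0.15665 m.
|ω_lever| = |0.0908·15.6·+0.15665| / 0.0569127 = 3.8987 rad/s.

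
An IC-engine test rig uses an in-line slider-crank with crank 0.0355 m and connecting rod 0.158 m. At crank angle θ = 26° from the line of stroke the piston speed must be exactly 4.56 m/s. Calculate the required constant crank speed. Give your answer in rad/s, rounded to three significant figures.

244

For an in-line slider-crank, |v_piston| = rω|sinθ|·[1 + r cosθ/√(L² − r² sin²θ)].
With r = 0.0355 m, L = 0.158 m, θ = 26°: the bracketed kinematic factor |dx/dθ| = 0.01872 m.
ω = v/|dx/dθ| = 4.56/0.01872 = 243.59 rad/s.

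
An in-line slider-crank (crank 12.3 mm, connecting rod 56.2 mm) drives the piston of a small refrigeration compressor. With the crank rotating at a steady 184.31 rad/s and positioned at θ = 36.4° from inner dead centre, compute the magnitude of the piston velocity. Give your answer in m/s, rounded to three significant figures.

1.58

ω = 184.3 rad/s
For an in-line slider-crank, x = r cosθ + √(L² − r² sin²θ), so v = −rω sinθ·[1 + r cosθ/√(L² − r² sin²θ)].
With r = 0.0123 m, L = 0.0562 m, θ = 36.4°: √(L² − r² sin²θ) = 0.055724 m.
v = −0.0123·184.3·0.59342·[1 + 0.0123·0.80489/0.055724] = -1.5843 m/s.
|v| = 1.5843 m/s.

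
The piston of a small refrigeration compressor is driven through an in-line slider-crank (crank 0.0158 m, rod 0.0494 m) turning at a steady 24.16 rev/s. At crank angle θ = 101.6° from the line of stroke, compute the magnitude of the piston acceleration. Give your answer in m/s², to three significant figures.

185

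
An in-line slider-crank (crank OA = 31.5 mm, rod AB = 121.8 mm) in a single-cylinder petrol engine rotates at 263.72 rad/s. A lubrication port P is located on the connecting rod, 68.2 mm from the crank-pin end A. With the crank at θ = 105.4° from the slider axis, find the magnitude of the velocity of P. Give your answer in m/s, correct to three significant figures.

ω = 263.7 rad/s.  Crank-pin speed |V_A| = rω = 8.3072 m/s, perpendicular to OA.
Rod angle: sinφ = −(r/L) sinθ ⇒ φ = -14.438°; ω_rod = −rω cosθ/√(L²−r²sin²θ) = +18.703 rad/s.
V_P = V_A + ω_rod × AP, with AP = 0.0682 m along the rod.
Components: V_Px = −rω sinθ − a·ω_rod·sinφ = -7.6909 m/s;  V_Py = rω cosθ + a·ω_rod·cosφ = -0.97079 m/s.
|V_P| = √(V_Px² + V_Py²) = 7.7519 m/s.

7.75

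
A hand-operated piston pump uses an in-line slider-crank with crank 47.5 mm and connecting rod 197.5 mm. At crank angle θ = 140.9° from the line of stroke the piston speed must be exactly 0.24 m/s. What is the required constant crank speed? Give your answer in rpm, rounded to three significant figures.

94.3

For an in-line slider-crank, |v_piston| = rω|sinθ|·[1 + r cosθ/√(L² − r² sin²θ)].
With r = 0.0475 m, L = 0.1975 m, θ = 140.9°: the bracketed kinematic factor |dx/dθ| = 0.0243 m.
ω = v/|dx/dθ| = 0.24/0.0243 = 9.8764 rad/s.
N = 60ω/(2π) = 94.313 rpm.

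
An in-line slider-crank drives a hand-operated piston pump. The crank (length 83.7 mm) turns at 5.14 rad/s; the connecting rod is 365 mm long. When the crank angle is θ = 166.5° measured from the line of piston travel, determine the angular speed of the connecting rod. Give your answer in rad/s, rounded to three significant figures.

ω = 5.14 rad/s
The rod makes angle φ with the slider axis where L sinφ = r sinθ; differentiating, L cosφ·φ̇ = r ω cosθ.
L cosφ = √(L² − r² sin²θ) = 0.36448 m.
|ω_rod| = r ω |cosθ| / √(L² − r² sin²θ) = 0.0837·5.14·0.97237/0.36448 = 1.1478 rad/s.

1.15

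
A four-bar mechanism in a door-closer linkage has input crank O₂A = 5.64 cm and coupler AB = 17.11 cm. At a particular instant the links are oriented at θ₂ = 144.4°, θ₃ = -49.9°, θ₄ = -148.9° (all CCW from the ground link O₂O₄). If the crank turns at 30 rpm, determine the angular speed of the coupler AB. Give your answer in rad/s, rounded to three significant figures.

ω₂ = 3.142 rad/s (from 30 rpm).
Differentiating the loop-closure r₂e^{iθ₂}+r₃e^{iθ₃}=r₁+r₄e^{iθ₄} gives r₂ω₂e^{iθ₂}+r₃ω₃e^{iθ₃}=r₄ω₄e^{iθ₄}.
Eliminating the other unknown: ω₃ = r₂ω₂ sin(θ₄−θ₂) / [r₃ sin(θ₃−θ₄)].
Numerator sine = +0.91845; denominator sine = +0.98769.
Result = 0.0564·3.142·(+0.91845) / (0.1711·(+0.98769)) = +0.96297 rad/s; magnitude 0.96297 rad/s.

0.963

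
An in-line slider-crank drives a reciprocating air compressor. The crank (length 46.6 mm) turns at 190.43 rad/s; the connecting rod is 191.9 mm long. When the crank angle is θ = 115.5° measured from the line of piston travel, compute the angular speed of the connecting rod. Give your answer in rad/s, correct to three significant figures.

20.4

ω = 190.4 rad/s
The rod makes angle φ with the slider axis where L sinφ = r sinθ; differentiating, L cosφ·φ̇ = r ω cosθ.
L cosφ = √(L² − r² sin²θ) = 0.18723 m.
|ω_rod| = r ω |cosθ| / √(L² − r² sin²θ) = 0.0466·190.4·0.43051/0.18723 = 20.404 rad/s.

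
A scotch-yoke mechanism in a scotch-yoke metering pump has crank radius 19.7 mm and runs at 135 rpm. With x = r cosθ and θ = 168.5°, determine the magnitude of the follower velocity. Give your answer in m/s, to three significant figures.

ω = 14.14 rad/s (from 135 rpm).
x = r cosθ ⇒ ẋ = −rω sinθ.
|v| = rω|sinθ| = 0.0197·14.14·|sin 168.5°| = 0.055524 m/s.

0.0555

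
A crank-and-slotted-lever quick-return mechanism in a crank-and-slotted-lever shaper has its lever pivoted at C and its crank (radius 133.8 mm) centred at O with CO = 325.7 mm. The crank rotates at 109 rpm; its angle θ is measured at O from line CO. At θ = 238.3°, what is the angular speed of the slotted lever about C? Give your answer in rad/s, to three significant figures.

0.730

ω = 11.41 rad/s (from 109 rpm).
Crank pin A relative to C: A = (d + r cosθ, r sinθ); lever angle φ = atan2(r sinθ, d + r cosθ).
Differentiating tanφ: φ̇ = rω(d cosθ + r)/(d² + r² + 2dr cosθ).
d² + r² + 2dr cosθ = |CA|² = 0.0781842 m²;  d cosθ + r = -0.037346 m.
|ω_lever| = |0.1338·11.41·-0.037346| / 0.0781842 = 0.72952 rad/s.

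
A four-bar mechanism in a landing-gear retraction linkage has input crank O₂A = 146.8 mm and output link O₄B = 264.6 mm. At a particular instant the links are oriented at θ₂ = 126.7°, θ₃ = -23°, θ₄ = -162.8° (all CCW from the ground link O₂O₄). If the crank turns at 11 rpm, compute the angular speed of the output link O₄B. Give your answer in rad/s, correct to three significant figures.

ω₂ = 1.152 rad/s (from 11 rpm).
Differentiating the loop-closure r₂e^{iθ₂}+r₃e^{iθ₃}=r₁+r₄e^{iθ₄} gives r₂ω₂e^{iθ₂}+r₃ω₃e^{iθ₃}=r₄ω₄e^{iθ₄}.
Eliminating the other unknown: ω₄ = r₂ω₂ sin(θ₂−θ₃) / [r₄ sin(θ₄−θ₃)].
Numerator sine = +0.50453; denominator sine = -0.64546.
Result = 0.1468·1.152·(+0.50453) / (0.2646·(-0.64546)) = -0.49955 rad/s; magnitude 0.49955 rad/s.

0.500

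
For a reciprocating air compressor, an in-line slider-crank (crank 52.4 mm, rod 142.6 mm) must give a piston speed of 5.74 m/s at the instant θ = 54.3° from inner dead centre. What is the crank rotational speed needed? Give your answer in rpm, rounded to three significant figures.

1050

For an in-line slider-crank, |v_piston| = rω|sinθ|·[1 + r cosθ/√(L² − r² sin²θ)].
With r = 0.0524 m, L = 0.1426 m, θ = 54.3°: the bracketed kinematic factor |dx/dθ| = 0.052113 m.
ω = v/|dx/dθ| = 5.74/0.052113 = 110.14 rad/s.
N = 60ω/(2π) = 1051.8 rpm.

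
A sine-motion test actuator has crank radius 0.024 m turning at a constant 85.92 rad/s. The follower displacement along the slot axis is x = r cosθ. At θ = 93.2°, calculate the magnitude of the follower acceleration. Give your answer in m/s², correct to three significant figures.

ω = 85.92 rad/s
x = r cosθ ⇒ ẍ = −rω² cosθ (ω constant).
|a| = rω²|cosθ| = 0.024·(85.92)²·|cos 93.2°| = 9.8901 m/s².

9.89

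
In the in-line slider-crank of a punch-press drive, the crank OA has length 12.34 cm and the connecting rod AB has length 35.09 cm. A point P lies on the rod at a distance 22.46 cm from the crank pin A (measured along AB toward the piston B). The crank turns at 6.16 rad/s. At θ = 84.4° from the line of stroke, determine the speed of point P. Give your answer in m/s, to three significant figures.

ω = 6.16 rad/s.  Crank-pin speed |V_A| = rω = 0.76014 m/s, perpendicular to OA.
Rod angle: sinφ = −(r/L) sinθ ⇒ φ = -20.487°; ω_rod = −rω cosθ/√(L²−r²sin²θ) = -0.22566 rad/s.
V_P = V_A + ω_rod × AP, with AP = 0.2246 m along the rod.
Components: V_Px = −rω sinθ − a·ω_rod·sinφ = -0.77425 m/s;  V_Py = rω cosθ + a·ω_rod·cosφ = +0.026699 m/s.
|V_P| = √(V_Px² + V_Py²) = 0.77472 m/s.

0.775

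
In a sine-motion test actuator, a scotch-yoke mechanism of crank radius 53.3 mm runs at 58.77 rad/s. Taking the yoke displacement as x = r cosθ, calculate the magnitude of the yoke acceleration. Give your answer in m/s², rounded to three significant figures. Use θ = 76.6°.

42.7

ω = 58.77 rad/s
x = r cosθ ⇒ ẍ = −rω² cosθ (ω constant).
|a| = rω²|cosθ| = 0.0533·(58.77)²·|cos 76.6°| = 42.663 m/s².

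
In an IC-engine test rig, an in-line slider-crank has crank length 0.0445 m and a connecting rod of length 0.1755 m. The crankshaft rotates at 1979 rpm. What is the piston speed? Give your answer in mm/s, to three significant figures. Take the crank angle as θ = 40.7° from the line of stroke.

7190

ω = 2π·1979/60 = 207.2 rad/s
For an in-line slider-crank, x = r cosθ + √(L² − r² sin²θ), so v = −rω sinθ·[1 + r cosθ/√(L² − r² sin²θ)].
With r = 0.0445 m, L = 0.1755 m, θ = 40.7°: √(L² − r² sin²θ) = 0.17308 m.
v = −0.0445·207.2·0.65210·[1 + 0.0445·0.75813/0.17308] = -7.186 m/s.
|v| = 7.186 m/s = 7186 mm/s.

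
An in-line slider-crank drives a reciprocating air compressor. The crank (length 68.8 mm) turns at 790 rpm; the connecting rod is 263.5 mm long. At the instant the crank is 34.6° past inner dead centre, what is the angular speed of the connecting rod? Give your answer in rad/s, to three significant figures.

ω = 82.73 rad/s (converted from 790 rpm).
The rod makes angle φ with the slider axis where L sinφ = r sinθ; differentiating, L cosφ·φ̇ = r ω cosθ.
L cosφ = √(L² − r² sin²θ) = 0.26059 m.
|ω_rod| = r ω |cosθ| / √(L² − r² sin²θ) = 0.0688·82.73·0.82314/0.26059 = 17.979 rad/s.

18.0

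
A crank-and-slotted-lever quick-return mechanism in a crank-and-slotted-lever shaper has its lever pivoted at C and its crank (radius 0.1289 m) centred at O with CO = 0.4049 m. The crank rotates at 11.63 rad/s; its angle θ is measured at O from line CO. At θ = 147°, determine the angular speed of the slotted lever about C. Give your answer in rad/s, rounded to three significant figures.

ω = 11.63 rad/s
Crank pin A relative to C: A = (d + r cosθ, r sinθ); lever angle φ = atan2(r sinθ, d + r cosθ).
Differentiating tanφ: φ̇ = rω(d cosθ + r)/(d² + r² + 2dr cosθ).
d² + r² + 2dr cosθ = |CA|² = 0.0930161 m²;  d cosθ + r = -0.21068 m.
|ω_lever| = |0.1289·11.63·-0.21068| / 0.0930161 = 3.3954 rad/s.

3.40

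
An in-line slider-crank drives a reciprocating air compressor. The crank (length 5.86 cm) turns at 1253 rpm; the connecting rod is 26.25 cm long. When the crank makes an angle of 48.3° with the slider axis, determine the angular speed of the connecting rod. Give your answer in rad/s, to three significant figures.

ω = 131.2 rad/s (converted from 1253 rpm).
The rod makes angle φ with the slider axis where L sinφ = r sinθ; differentiating, L cosφ·φ̇ = r ω cosθ.
L cosφ = √(L² − r² sin²θ) = 0.25883 m.
|ω_rod| = r ω |cosθ| / √(L² − r² sin²θ) = 0.0586·131.2·0.66523/0.25883 = 19.762 rad/s.

19.8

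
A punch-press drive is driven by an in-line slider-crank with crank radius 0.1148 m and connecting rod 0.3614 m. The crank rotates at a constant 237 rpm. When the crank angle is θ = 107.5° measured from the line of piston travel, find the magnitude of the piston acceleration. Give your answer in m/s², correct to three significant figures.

40.4

ω = 2π·237/60 = 24.82 rad/s
x(θ) = r cosθ + √(L² − r² sin²θ); with ω constant, a = ω²·d²x/dθ².
d²x/dθ² = −r cosθ − r²(cos2θ)/√u − r⁴ sin²2θ/(4u^{3/2}),  u = L² − r² sin²θ = 0.118623 m².
Substituting r = 0.1148 m, L = 0.3614 m, θ = 107.5°: d²x/dθ² = +0.065516 m.
a = ω²·d²x/dθ² = (24.82)²·(+0.065516) = +40.355 m/s²;  |a| = 40.355 m/s².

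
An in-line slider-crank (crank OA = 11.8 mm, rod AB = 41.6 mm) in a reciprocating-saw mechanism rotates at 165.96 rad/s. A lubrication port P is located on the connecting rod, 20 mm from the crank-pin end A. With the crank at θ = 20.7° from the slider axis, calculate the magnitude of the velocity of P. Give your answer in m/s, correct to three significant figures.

ω = 166 rad/s.  Crank-pin speed |V_A| = rω = 1.9583 m/s, perpendicular to OA.
Rod angle: sinφ = −(r/L) sinθ ⇒ φ = -5.754°; ω_rod = −rω cosθ/√(L²−r²sin²θ) = -44.259 rad/s.
V_P = V_A + ω_rod × AP, with AP = 0.02 m along the rod.
Components: V_Px = −rω sinθ − a·ω_rod·sinφ = -0.78097 m/s;  V_Py = rω cosθ + a·ω_rod·cosφ = +0.95118 m/s.
|V_P| = √(V_Px² + V_Py²) = 1.2307 m/s.

1.23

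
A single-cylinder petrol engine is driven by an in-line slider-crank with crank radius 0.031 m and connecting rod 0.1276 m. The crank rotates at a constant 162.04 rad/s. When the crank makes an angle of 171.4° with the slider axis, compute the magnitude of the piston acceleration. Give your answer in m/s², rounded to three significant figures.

ω = 162 rad/s
x(θ) = r cosθ + √(L² − r² sin²θ); with ω constant, a = ω²·d²x/dθ².
d²x/dθ² = −r cosθ − r²(cos2θ)/√u − r⁴ sin²2θ/(4u^{3/2}),  u = L² − r² sin²θ = 0.0162603 m².
Substituting r = 0.031 m, L = 0.1276 m, θ = 171.4°: d²x/dθ² = +0.023442 m.
a = ω²·d²x/dθ² = (162)²·(+0.023442) = +615.53 m/s²;  |a| = 615.53 m/s².

616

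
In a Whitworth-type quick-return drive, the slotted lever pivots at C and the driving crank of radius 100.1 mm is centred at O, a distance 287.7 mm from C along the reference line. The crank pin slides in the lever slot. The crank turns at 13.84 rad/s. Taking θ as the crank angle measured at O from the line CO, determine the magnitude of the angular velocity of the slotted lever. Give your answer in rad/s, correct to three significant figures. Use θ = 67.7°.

ω = 13.84 rad/s
Crank pin A relative to C: A = (d + r cosθ, r sinθ); lever angle φ = atan2(r sinθ, d + r cosθ).
Differentiating tanφ: φ̇ = rω(d cosθ + r)/(d² + r² + 2dr cosθ).
d² + r² + 2dr cosθ = |CA|² = 0.114647 m²;  d cosθ + r = +0.20927 m.
|ω_lever| = |0.1001·13.84·+0.20927| / 0.114647 = 2.5288 rad/s.

2.53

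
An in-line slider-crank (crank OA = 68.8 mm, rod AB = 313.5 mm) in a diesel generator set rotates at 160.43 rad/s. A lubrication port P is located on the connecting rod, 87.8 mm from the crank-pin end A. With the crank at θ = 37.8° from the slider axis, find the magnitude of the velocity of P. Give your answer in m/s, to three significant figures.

ω = 160.4 rad/s.  Crank-pin speed |V_A| = rω = 11.038 m/s, perpendicular to OA.
Rod angle: sinφ = −(r/L) sinθ ⇒ φ = -7.730°; ω_rod = −rω cosθ/√(L²−r²sin²θ) = -28.075 rad/s.
V_P = V_A + ω_rod × AP, with AP = 0.0878 m along the rod.
Components: V_Px = −rω sinθ − a·ω_rod·sinφ = -7.0966 m/s;  V_Py = rω cosθ + a·ω_rod·cosφ = +6.2789 m/s.
|V_P| = √(V_Px² + V_Py²) = 9.4755 m/s.

9.48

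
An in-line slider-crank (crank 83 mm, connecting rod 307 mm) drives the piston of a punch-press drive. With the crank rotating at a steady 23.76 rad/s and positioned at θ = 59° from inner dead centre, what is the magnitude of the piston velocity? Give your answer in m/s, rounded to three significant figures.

ω = 23.76 rad/s
For an in-line slider-crank, x = r cosθ + √(L² − r² sin²θ), so v = −rω sinθ·[1 + r cosθ/√(L² − r² sin²θ)].
With r = 0.083 m, L = 0.307 m, θ = 59°: √(L² − r² sin²θ) = 0.29864 m.
v = −0.083·23.76·0.85717·[1 + 0.083·0.51504/0.29864] = -1.9324 m/s.
|v| = 1.9324 m/s.

1.93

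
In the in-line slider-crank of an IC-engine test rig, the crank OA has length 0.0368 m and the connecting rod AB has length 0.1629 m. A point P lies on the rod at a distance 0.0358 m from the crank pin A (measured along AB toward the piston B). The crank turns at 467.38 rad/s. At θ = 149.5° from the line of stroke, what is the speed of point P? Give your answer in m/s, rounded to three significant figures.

14.3

ω = 467.4 rad/s.  Crank-pin speed |V_A| = rω = 17.2 m/s, perpendicular to OA.
Rod angle: sinφ = −(r/L) sinθ ⇒ φ = -6.584°; ω_rod = −rω cosθ/√(L²−r²sin²θ) = +91.578 rad/s.
V_P = V_A + ω_rod × AP, with AP = 0.0358 m along the rod.
Components: V_Px = −rω sinθ − a·ω_rod·sinφ = -8.3536 m/s;  V_Py = rω cosθ + a·ω_rod·cosφ = -11.563 m/s.
|V_P| = √(V_Px² + V_Py²) = 14.265 m/s.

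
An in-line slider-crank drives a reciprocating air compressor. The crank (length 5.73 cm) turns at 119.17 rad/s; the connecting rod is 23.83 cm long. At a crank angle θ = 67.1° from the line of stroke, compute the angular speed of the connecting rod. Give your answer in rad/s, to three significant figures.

ω = 119.2 rad/s
The rod makes angle φ with the slider axis where L sinφ = r sinθ; differentiating, L cosφ·φ̇ = r ω cosθ.
L cosφ = √(L² − r² sin²θ) = 0.23238 m.
|ω_rod| = r ω |cosθ| / √(L² − r² sin²θ) = 0.0573·119.2·0.38912/0.23238 = 11.434 rad/s.

11.4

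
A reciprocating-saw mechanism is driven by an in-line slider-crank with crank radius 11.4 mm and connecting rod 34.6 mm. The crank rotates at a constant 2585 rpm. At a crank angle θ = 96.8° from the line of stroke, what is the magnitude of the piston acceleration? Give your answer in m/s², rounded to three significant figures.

ω = 2π·2585/60 = 270.7 rad/s
x(θ) = r cosθ + √(L² − r² sin²θ); with ω constant, a = ω²·d²x/dθ².
d²x/dθ² = −r cosθ − r²(cos2θ)/√u − r⁴ sin²2θ/(4u^{3/2}),  u = L² − r² sin²θ = 0.00106902 m².
Substituting r = 0.0114 m, L = 0.0346 m, θ = 96.8°: d²x/dθ² = +0.0052065 m.
a = ω²·d²x/dθ² = (270.7)²·(+0.0052065) = +381.53 m/s²;  |a| = 381.53 m/s².

382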